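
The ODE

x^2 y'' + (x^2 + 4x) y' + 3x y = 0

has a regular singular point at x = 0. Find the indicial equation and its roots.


Divide by x^2 to reach normal form y'' + P_1(x) y' + P_2(x) y = 0 with P_1(x) = 1 + 4/x and P_2(x) = 3/x.
x = 0 is a singular point because the y'-coefficient 1 + 4/x has a pole at x = 0 and the y-coefficient 3/x has a pole at x = 0.
It is a regular singular point because x P_1(x) = p(x) = x + 4 and x^2 P_2(x) = q(x) = 3x are polynomials, hence analytic at x = 0.
p(0) = 4,  q(0) = 0.
Indicial equation: r(r-1) + p(0) r + q(0) = 0, i.e. r^2 + (p(0) - 1) r + q(0) = 0, i.e. r^2 + 3 r = 0.
Discriminant: (3)^2 - 4(0) = 9, so r = (-3 ± 3)/2.
Solving: r_1 = 0, r_2 = -3.

indicial: r^2 + 3 r = 0; roots r_1 = 0, r_2 = -3


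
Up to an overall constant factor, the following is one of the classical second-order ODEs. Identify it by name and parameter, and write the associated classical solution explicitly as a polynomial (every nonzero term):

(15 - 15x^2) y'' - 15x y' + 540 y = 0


All three coefficients share the factor 15; dividing through by 15 gives  (1 - x^2) y'' - x y' + 36 y = 0.
This matches the Chebyshev equation (1 - x^2) y'' - x y' + n^2 y = 0 (note the -x y' term, not -2x y') with n^2 = 36, so n = 6; the polynomial solution is T_6(x).
With y = sum_k a_k x^k, matching x^k gives (k+2)(k+1) a_{k+2} = (k^2 - n^2) a_k = (k - 6)(k + 6) a_k. The right side vanishes at k = 6, so the series with the parity of 6 terminates at degree 6.
Standard normalization: leading coefficient of T_n is 2^(n-1), so a_6 = 2^5 = 32. Work downward with a_k = (k+1)(k+2) a_{k+2} / ((k - 6)(k + 6)):
  a_4 = (5)(6)(32) / ((4 - 6)(4 + 6)) = 960/(-20) = -48
  a_2 = (3)(4)(-48) / ((2 - 6)(2 + 6)) = -576/(-32) = 18
  a_0 = (1)(2)(18) / ((0 - 6)(0 + 6)) = 36/(-36) = -1
Hence T_6(x) = 32 x^6 - 48 x^4 + 18 x^2 - 1.

T_6(x); series = 32 x^6 - 48 x^4 + 18 x^2 - 1


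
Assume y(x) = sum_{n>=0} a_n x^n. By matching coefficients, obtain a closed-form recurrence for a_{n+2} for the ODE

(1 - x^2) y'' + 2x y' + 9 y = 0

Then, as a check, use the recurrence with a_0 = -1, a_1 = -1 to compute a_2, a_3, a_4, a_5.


Substitute y = sum_n a_n x^n.
(1 - 1 x^2) y'' contributes (n+2)(n+1) a_{n+2} - n(n-1) a_n at x^n.
2 x y'(x) contributes 2 n a_n at x^n.
9 y(x) contributes 9 a_n at x^n.
Matching x^n: (n+2)(n+1) a_{n+2} + (-n(n-1) + 2 n + 9) a_n = 0.
Thus a_{n+2} = (n(n-1) - 2 n - 9) / ((n+1)(n+2)) * a_n.

Check with a_0 = -1, a_1 = -1 (apply the recurrence for n = 0, 1, 2, 3): a_0 = -1, a_1 = -1, a_2 = 9/2, a_3 = 11/6, a_4 = -33/8, a_5 = -33/40.

a_(n+2) = (n(n-1) - 2 n - 9) / ((n+1)(n+2)) * a_n; check: a_0 = -1, a_1 = -1, a_2 = 9/2, a_3 = 11/6, a_4 = -33/8, a_5 = -33/40


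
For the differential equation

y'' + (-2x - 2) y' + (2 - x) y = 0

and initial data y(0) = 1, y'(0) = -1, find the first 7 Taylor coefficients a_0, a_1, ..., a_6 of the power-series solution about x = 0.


Ansatz: y(x) = sum_{n>=0} a_n x^n, so y'(x) = sum_{n>=1} n a_n x^(n-1) and y''(x) = sum_{n>=2} n(n-1) a_n x^(n-2).
Substitute into P(x) y'' + Q(x) y' + R(x) y = 0 with P(x) = 1, Q(x) = -2x - 2, R(x) = 2 - x, and match powers of x.
Initial conditions: a_0 = 1, a_1 = -1.
Setting the coefficient of each power of x to zero and solving order by order (substituting the coefficients already found):
  x^0: 2 a_2 - 2 a_1 + 2 a_0 = 0  ->  2 a_2 = 2 a_1 - 2 a_0 = -4  ->  a_2 = -2
  x^1: 6 a_3 - 4 a_2 - a_0 = 0  ->  6 a_3 = 4 a_2 + a_0 = -7  ->  a_3 = -7/6
  x^2: 12 a_4 - 6 a_3 - 2 a_2 - a_1 = 0  ->  12 a_4 = 6 a_3 + 2 a_2 + a_1 = -12  ->  a_4 = -1
  x^3: 20 a_5 - 8 a_4 - 4 a_3 - a_2 = 0  ->  20 a_5 = 8 a_4 + 4 a_3 + a_2 = -44/3  ->  a_5 = -11/15
  x^4: 30 a_6 - 10 a_5 - 6 a_4 - a_3 = 0  ->  30 a_6 = 10 a_5 + 6 a_4 + a_3 = -29/2  ->  a_6 = -29/60
Truncated series: y(x) = 1 - x - 2 x^2 - (7/6) x^3 - x^4 - (11/15) x^5 - (29/60) x^6 + O(x^7).

a_0 = 1; a_1 = -1; a_2 = -2; a_3 = -7/6; a_4 = -1; a_5 = -11/15; a_6 = -29/60


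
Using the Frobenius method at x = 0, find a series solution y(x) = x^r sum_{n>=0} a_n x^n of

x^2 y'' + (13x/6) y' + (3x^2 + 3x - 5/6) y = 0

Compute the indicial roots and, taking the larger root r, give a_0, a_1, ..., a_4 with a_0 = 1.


Write in Frobenius form y'' + (p(x)/x) y' + (q(x)/x^2) y = 0:
  p(x) = 13/6,  q(x) = 3x^2 + 3x - 5/6.
Indicial equation: r(r-1) + (13/6) r + (-5/6) = 0 -> roots r_1 = 1/2, r_2 = -5/3.
Take r = r_1 = 1/2. Let y(x) = x^r sum_{n>=0} a_n x^n with a_0 = 1.
Substitute y = x^r sum a_n x^n and match x^{r+n}. The recurrence is
  D(n) a_n + 3 a_{n-1} + 3 a_{n-2} = 0,  where D(n) = (r+n)(r+n-1) + (13/6)(r+n) + (-5/6).
  a_n = [-3 a_{n-1} - 3 a_{n-2}] / D(n).
Since the indicial polynomial factors as (r - r_1)(r - r_2), D(n) = (r_1 + n - r_1)(r_1 + n - r_2) = n(n + 13/6).
Evaluating step by step (a_0 = 1):
  n = 1: D(1) = 1(1 + 13/6) = 19/6; numerator = -3(1) = -3; a_1 = (-3)/(19/6) = -18/19
  n = 2: D(2) = 2(2 + 13/6) = 25/3; numerator = -3(-18/19) - 3(1) = -3/19; a_2 = (-3/19)/(25/3) = -9/475
  n = 3: D(3) = 3(3 + 13/6) = 31/2; numerator = -3(-9/475) - 3(-18/19) = 1377/475; a_3 = (1377/475)/(31/2) = 2754/14725
  n = 4: D(4) = 4(4 + 13/6) = 74/3; numerator = -3(2754/14725) - 3(-9/475) = -297/589; a_4 = (-297/589)/(74/3) = -891/43586

r = 1/2; a_0 = 1; a_1 = -18/19; a_2 = -9/475; a_3 = 2754/14725; a_4 = -891/43586


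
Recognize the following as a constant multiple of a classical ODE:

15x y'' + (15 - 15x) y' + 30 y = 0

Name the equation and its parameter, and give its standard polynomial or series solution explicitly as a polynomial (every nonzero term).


All three coefficients share the factor 15; dividing through by 15 gives  x y'' + (1 - x) y' + 2 y = 0.
This matches the Laguerre equation x y'' + (1 - x) y' + n y = 0 with n = 2; the polynomial solution is L_2(x).
With y = sum_k a_k x^k, matching x^k gives (k+1)k a_{k+1} + (k+1) a_{k+1} - k a_k + n a_k = 0, i.e. (k+1)^2 a_{k+1} = (k - n) a_k = (k - 2) a_k. The right side vanishes at k = 2, so the series terminates at degree 2.
Standard normalization L_n(0) = 1 gives a_0 = 1. Work upward with a_{k+1} = (k - 2) a_k / (k+1)^2:
  a_1 = (0 - 2)(1) / 1^2 = -2/1 = -2
  a_2 = (1 - 2)(-2) / 2^2 = 2/4 = 1/2
Hence L_2(x) = x^2/2 - 2 x + 1.

L_2(x); series = x^2/2 - 2 x + 1


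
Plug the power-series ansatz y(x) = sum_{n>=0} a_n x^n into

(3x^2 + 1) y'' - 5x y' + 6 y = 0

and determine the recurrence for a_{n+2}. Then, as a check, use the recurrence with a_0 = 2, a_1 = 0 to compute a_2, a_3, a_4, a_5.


Substitute y = sum_n a_n x^n.
(1 + 3 x^2) y'' contributes (n+2)(n+1) a_{n+2} + 3 n(n-1) a_n at x^n.
-5 x y'(x) contributes -5 n a_n at x^n.
6 y(x) contributes 6 a_n at x^n.
Matching x^n: (n+2)(n+1) a_{n+2} + (3 n(n-1) - 5 n + 6) a_n = 0.
Thus a_{n+2} = (-3 n(n-1) + 5 n - 6) / ((n+1)(n+2)) * a_n.

Check with a_0 = 2, a_1 = 0 (apply the recurrence for n = 0, 1, 2, 3): a_0 = 2, a_1 = 0, a_2 = -6, a_3 = 0, a_4 = 1, a_5 = 0.

a_(n+2) = (-3 n(n-1) + 5 n - 6) / ((n+1)(n+2)) * a_n; check: a_0 = 2, a_1 = 0, a_2 = -6, a_3 = 0, a_4 = 1, a_5 = 0


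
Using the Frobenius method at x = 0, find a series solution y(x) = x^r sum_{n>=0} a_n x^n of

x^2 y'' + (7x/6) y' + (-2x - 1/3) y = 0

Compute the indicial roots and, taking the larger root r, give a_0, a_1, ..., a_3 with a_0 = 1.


Write in Frobenius form y'' + (p(x)/x) y' + (q(x)/x^2) y = 0:
  p(x) = 7/6,  q(x) = -2x - 1/3.
Indicial equation: r(r-1) + (7/6) r + (-1/3) = 0 -> roots r_1 = 1/2, r_2 = -2/3.
Take r = r_1 = 1/2. Let y(x) = x^r sum_{n>=0} a_n x^n with a_0 = 1.
Substitute y = x^r sum a_n x^n and match x^{r+n}. The recurrence is
  D(n) a_n - 2 a_{n-1} = 0,  where D(n) = (r+n)(r+n-1) + (7/6)(r+n) + (-1/3).
  a_n = 2 / D(n) * a_{n-1}.
Since the indicial polynomial factors as (r - r_1)(r - r_2), D(n) = (r_1 + n - r_1)(r_1 + n - r_2) = n(n + 7/6).
Evaluating step by step (a_0 = 1):
  n = 1: D(1) = 1(1 + 7/6) = 13/6; numerator = 2(1) = 2; a_1 = (2)/(13/6) = 12/13
  n = 2: D(2) = 2(2 + 7/6) = 19/3; numerator = 2(12/13) = 24/13; a_2 = (24/13)/(19/3) = 72/247
  n = 3: D(3) = 3(3 + 7/6) = 25/2; numerator = 2(72/247) = 144/247; a_3 = (144/247)/(25/2) = 288/6175

r = 1/2; a_0 = 1; a_1 = 12/13; a_2 = 72/247; a_3 = 288/6175


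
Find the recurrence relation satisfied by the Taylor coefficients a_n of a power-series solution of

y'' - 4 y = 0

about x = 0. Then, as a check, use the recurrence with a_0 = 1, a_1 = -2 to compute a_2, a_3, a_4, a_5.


Substitute y = sum_n a_n x^n into y'' + (const) y = 0.
y''(x) = sum_{n>=0} (n+2)(n+1) a_{n+2} x^n.
The ODE becomes sum_n [(n+2)(n+1) a_{n+2} - 4 a_n] x^n = 0.
Setting each coefficient to zero gives the recurrence:
  (n+2)(n+1) a_{n+2} - 4 a_n = 0,
  a_{n+2} = 4 / ((n+1)(n+2)) a_n.

Check with a_0 = 1, a_1 = -2 (apply the recurrence for n = 0, 1, 2, 3): a_0 = 1, a_1 = -2, a_2 = 2, a_3 = -4/3, a_4 = 2/3, a_5 = -4/15.

a_{n+2} = 4/((n+1)(n+2)) * a_n; check: a_0 = 1, a_1 = -2, a_2 = 2, a_3 = -4/3, a_4 = 2/3, a_5 = -4/15


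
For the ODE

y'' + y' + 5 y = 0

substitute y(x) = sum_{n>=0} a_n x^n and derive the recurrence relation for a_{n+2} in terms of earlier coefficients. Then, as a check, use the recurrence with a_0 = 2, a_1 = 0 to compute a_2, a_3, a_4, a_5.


Substitute y = sum_n a_n x^n.
y''(x) has coefficient (n+2)(n+1) a_{n+2} at x^n;
y'(x) has coefficient (n+1) a_{n+1} at x^n;
5 y(x) has coefficient 5 a_n at x^n.
Matching x^n: (n+2)(n+1) a_{n+2} + (n+1) a_{n+1} + 5 a_n = 0.
Thus a_{n+2} = [-(n+1) a_{n+1} - 5 a_n] / ((n+1)(n+2)).

Check with a_0 = 2, a_1 = 0 (apply the recurrence for n = 0, 1, 2, 3): a_0 = 2, a_1 = 0, a_2 = -5, a_3 = 5/3, a_4 = 5/3, a_5 = -3/4.

a_(n+2) = [-(n+1) a_(n+1) - 5 a_n] / ((n+1)(n+2)); check: a_0 = 2, a_1 = 0, a_2 = -5, a_3 = 5/3, a_4 = 5/3, a_5 = -3/4


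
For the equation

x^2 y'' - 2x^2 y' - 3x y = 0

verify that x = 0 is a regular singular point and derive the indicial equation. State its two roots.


Divide by x^2 to reach normal form y'' + P_1(x) y' + P_2(x) y = 0 with P_1(x) = -2 and P_2(x) = -3/x.
x = 0 is a singular point because the y-coefficient -3/x has a pole at x = 0.
It is a regular singular point because x P_1(x) = p(x) = -2x and x^2 P_2(x) = q(x) = -3x are polynomials, hence analytic at x = 0.
p(0) = 0,  q(0) = 0.
Indicial equation: r(r-1) + p(0) r + q(0) = 0, i.e. r^2 + (p(0) - 1) r + q(0) = 0, i.e. r^2 - 1 r = 0.
Discriminant: (-1)^2 - 4(0) = 1, so r = (1 ± 1)/2.
Solving: r_1 = 1, r_2 = 0.

indicial: r^2 - 1 r = 0; roots r_1 = 1, r_2 = 0


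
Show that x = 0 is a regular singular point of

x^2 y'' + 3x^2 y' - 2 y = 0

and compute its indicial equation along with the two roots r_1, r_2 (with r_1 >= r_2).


Divide by x^2 to reach normal form y'' + P_1(x) y' + P_2(x) y = 0 with P_1(x) = 3 and P_2(x) = -2/x^2.
x = 0 is a singular point because the y-coefficient -2/x^2 has a pole at x = 0.
It is a regular singular point because x P_1(x) = p(x) = 3x and x^2 P_2(x) = q(x) = -2 are polynomials, hence analytic at x = 0.
p(0) = 0,  q(0) = -2.
Indicial equation: r(r-1) + p(0) r + q(0) = 0, i.e. r^2 + (p(0) - 1) r + q(0) = 0, i.e. r^2 - 1 r - 2 = 0.
Discriminant: (-1)^2 - 4(-2) = 9, so r = (1 ± 3)/2.
Solving: r_1 = 2, r_2 = -1.

indicial: r^2 - 1 r - 2 = 0; roots r_1 = 2, r_2 = -1


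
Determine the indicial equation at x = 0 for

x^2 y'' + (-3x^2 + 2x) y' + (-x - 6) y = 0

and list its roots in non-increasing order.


Divide by x^2 to reach normal form y'' + P_1(x) y' + P_2(x) y = 0 with P_1(x) = -3 + 2/x and P_2(x) = -1/x - 6/x^2.
x = 0 is a singular point because the y'-coefficient -3 + 2/x has a pole at x = 0 and the y-coefficient -1/x - 6/x^2 has a pole at x = 0.
It is a regular singular point because x P_1(x) = p(x) = 2 - 3x and x^2 P_2(x) = q(x) = -x - 6 are polynomials, hence analytic at x = 0.
p(0) = 2,  q(0) = -6.
Indicial equation: r(r-1) + p(0) r + q(0) = 0, i.e. r^2 + (p(0) - 1) r + q(0) = 0, i.e. r^2 + 1 r - 6 = 0.
Discriminant: (1)^2 - 4(-6) = 25, so r = (-1 ± 5)/2.
Solving: r_1 = 2, r_2 = -3.

indicial: r^2 + 1 r - 6 = 0; roots r_1 = 2, r_2 = -3


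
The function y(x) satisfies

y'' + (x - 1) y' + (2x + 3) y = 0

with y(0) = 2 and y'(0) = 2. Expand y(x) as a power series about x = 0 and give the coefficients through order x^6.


Ansatz: y(x) = sum_{n>=0} a_n x^n, so y'(x) = sum_{n>=1} n a_n x^(n-1) and y''(x) = sum_{n>=2} n(n-1) a_n x^(n-2).
Substitute into P(x) y'' + Q(x) y' + R(x) y = 0 with P(x) = 1, Q(x) = x - 1, R(x) = 2x + 3, and match powers of x.
Initial conditions: a_0 = 2, a_1 = 2.
Setting the coefficient of each power of x to zero and solving order by order (substituting the coefficients already found):
  x^0: 2 a_2 - a_1 + 3 a_0 = 0  ->  2 a_2 = a_1 - 3 a_0 = -4  ->  a_2 = -2
  x^1: 6 a_3 - 2 a_2 + 4 a_1 + 2 a_0 = 0  ->  6 a_3 = 2 a_2 - 4 a_1 - 2 a_0 = -16  ->  a_3 = -8/3
  x^2: 12 a_4 - 3 a_3 + 5 a_2 + 2 a_1 = 0  ->  12 a_4 = 3 a_3 - 5 a_2 - 2 a_1 = -2  ->  a_4 = -1/6
  x^3: 20 a_5 - 4 a_4 + 6 a_3 + 2 a_2 = 0  ->  20 a_5 = 4 a_4 - 6 a_3 - 2 a_2 = 58/3  ->  a_5 = 29/30
  x^4: 30 a_6 - 5 a_5 + 7 a_4 + 2 a_3 = 0  ->  30 a_6 = 5 a_5 - 7 a_4 - 2 a_3 = 34/3  ->  a_6 = 17/45
Truncated series: y(x) = 2 + 2 x - 2 x^2 - (8/3) x^3 - (1/6) x^4 + (29/30) x^5 + (17/45) x^6 + O(x^7).

a_0 = 2; a_1 = 2; a_2 = -2; a_3 = -8/3; a_4 = -1/6; a_5 = 29/30; a_6 = 17/45


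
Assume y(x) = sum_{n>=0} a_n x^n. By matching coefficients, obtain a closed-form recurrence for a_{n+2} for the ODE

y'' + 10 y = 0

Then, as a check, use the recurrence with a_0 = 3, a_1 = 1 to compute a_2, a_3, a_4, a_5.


Substitute y = sum_n a_n x^n into y'' + (const) y = 0.
y''(x) = sum_{n>=0} (n+2)(n+1) a_{n+2} x^n.
The ODE becomes sum_n [(n+2)(n+1) a_{n+2} + 10 a_n] x^n = 0.
Setting each coefficient to zero gives the recurrence:
  (n+2)(n+1) a_{n+2} + 10 a_n = 0,
  a_{n+2} = -10 / ((n+1)(n+2)) a_n.

Check with a_0 = 3, a_1 = 1 (apply the recurrence for n = 0, 1, 2, 3): a_0 = 3, a_1 = 1, a_2 = -15, a_3 = -5/3, a_4 = 25/2, a_5 = 5/6.

a_{n+2} = -10/((n+1)(n+2)) * a_n; check: a_0 = 3, a_1 = 1, a_2 = -15, a_3 = -5/3, a_4 = 25/2, a_5 = 5/6


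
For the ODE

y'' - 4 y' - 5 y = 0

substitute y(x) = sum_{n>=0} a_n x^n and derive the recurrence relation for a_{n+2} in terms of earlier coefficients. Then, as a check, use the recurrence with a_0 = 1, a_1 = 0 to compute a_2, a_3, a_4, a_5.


Substitute y = sum_n a_n x^n.
y''(x) has coefficient (n+2)(n+1) a_{n+2} at x^n;
-4 y'(x) has coefficient -4 (n+1) a_{n+1} at x^n;
-5 y(x) has coefficient -5 a_n at x^n.
Matching x^n: (n+2)(n+1) a_{n+2} - 4 (n+1) a_{n+1} - 5 a_n = 0.
Thus a_{n+2} = [4 (n+1) a_{n+1} + 5 a_n] / ((n+1)(n+2)).

Check with a_0 = 1, a_1 = 0 (apply the recurrence for n = 0, 1, 2, 3): a_0 = 1, a_1 = 0, a_2 = 5/2, a_3 = 10/3, a_4 = 35/8, a_5 = 13/3.

a_(n+2) = [4 (n+1) a_(n+1) + 5 a_n] / ((n+1)(n+2)); check: a_0 = 1, a_1 = 0, a_2 = 5/2, a_3 = 10/3, a_4 = 35/8, a_5 = 13/3


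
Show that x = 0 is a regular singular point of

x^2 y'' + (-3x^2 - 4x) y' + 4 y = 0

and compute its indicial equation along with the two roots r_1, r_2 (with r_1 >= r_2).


Divide by x^2 to reach normal form y'' + P_1(x) y' + P_2(x) y = 0 with P_1(x) = -3 - 4/x and P_2(x) = 4/x^2.
x = 0 is a singular point because the y'-coefficient -3 - 4/x has a pole at x = 0 and the y-coefficient 4/x^2 has a pole at x = 0.
It is a regular singular point because x P_1(x) = p(x) = -3x - 4 and x^2 P_2(x) = q(x) = 4 are polynomials, hence analytic at x = 0.
p(0) = -4,  q(0) = 4.
Indicial equation: r(r-1) + p(0) r + q(0) = 0, i.e. r^2 + (p(0) - 1) r + q(0) = 0, i.e. r^2 - 5 r + 4 = 0.
Discriminant: (-5)^2 - 4(4) = 9, so r = (5 ± 3)/2.
Solving: r_1 = 4, r_2 = 1.

indicial: r^2 - 5 r + 4 = 0; roots r_1 = 4, r_2 = 1


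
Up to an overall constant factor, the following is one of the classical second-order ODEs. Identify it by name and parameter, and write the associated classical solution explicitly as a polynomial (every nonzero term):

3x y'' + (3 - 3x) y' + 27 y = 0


All three coefficients share the factor 3; dividing through by 3 gives  x y'' + (1 - x) y' + 9 y = 0.
This matches the Laguerre equation x y'' + (1 - x) y' + n y = 0 with n = 9; the polynomial solution is L_9(x).
With y = sum_k a_k x^k, matching x^k gives (k+1)k a_{k+1} + (k+1) a_{k+1} - k a_k + n a_k = 0, i.e. (k+1)^2 a_{k+1} = (k - n) a_k = (k - 9) a_k. The right side vanishes at k = 9, so the series terminates at degree 9.
Standard normalization L_n(0) = 1 gives a_0 = 1. Work upward with a_{k+1} = (k - 9) a_k / (k+1)^2:
  a_1 = (0 - 9)(1) / 1^2 = -9/1 = -9
  a_2 = (1 - 9)(-9) / 2^2 = 72/4 = 18
  a_3 = (2 - 9)(18) / 3^2 = -126/9 = -14
  a_4 = (3 - 9)(-14) / 4^2 = 84/16 = 21/4
  a_5 = (4 - 9)(21/4) / 5^2 = (-105/4)/25 = -21/20
  a_6 = (5 - 9)(-21/20) / 6^2 = (21/5)/36 = 7/60
  a_7 = (6 - 9)(7/60) / 7^2 = (-7/20)/49 = -1/140
  a_8 = (7 - 9)(-1/140) / 8^2 = (1/70)/64 = 1/4480
  a_9 = (8 - 9)(1/4480) / 9^2 = (-1/4480)/81 = -1/362880
Hence L_9(x) = -x^9/362880 + x^8/4480 - x^7/140 + 7 x^6/60 - 21 x^5/20 + 21 x^4/4 - 14 x^3 + 18 x^2 - 9 x + 1.

L_9(x); series = -x^9/362880 + x^8/4480 - x^7/140 + 7 x^6/60 - 21 x^5/20 + 21 x^4/4 - 14 x^3 + 18 x^2 - 9 x + 1


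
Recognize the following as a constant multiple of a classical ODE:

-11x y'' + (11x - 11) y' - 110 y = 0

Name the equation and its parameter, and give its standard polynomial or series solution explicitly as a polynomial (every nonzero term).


All three coefficients share the factor -11; dividing through by -11 gives  x y'' + (1 - x) y' + 10 y = 0.
This matches the Laguerre equation x y'' + (1 - x) y' + n y = 0 with n = 10; the polynomial solution is L_10(x).
With y = sum_k a_k x^k, matching x^k gives (k+1)k a_{k+1} + (k+1) a_{k+1} - k a_k + n a_k = 0, i.e. (k+1)^2 a_{k+1} = (k - n) a_k = (k - 10) a_k. The right side vanishes at k = 10, so the series terminates at degree 10.
Standard normalization L_n(0) = 1 gives a_0 = 1. Work upward with a_{k+1} = (k - 10) a_k / (k+1)^2:
  a_1 = (0 - 10)(1) / 1^2 = -10/1 = -10
  a_2 = (1 - 10)(-10) / 2^2 = 90/4 = 45/2
  a_3 = (2 - 10)(45/2) / 3^2 = -180/9 = -20
  a_4 = (3 - 10)(-20) / 4^2 = 140/16 = 35/4
  a_5 = (4 - 10)(35/4) / 5^2 = (-105/2)/25 = -21/10
  a_6 = (5 - 10)(-21/10) / 6^2 = (21/2)/36 = 7/24
  a_7 = (6 - 10)(7/24) / 7^2 = (-7/6)/49 = -1/42
  a_8 = (7 - 10)(-1/42) / 8^2 = (1/14)/64 = 1/896
  a_9 = (8 - 10)(1/896) / 9^2 = (-1/448)/81 = -1/36288
  a_10 = (9 - 10)(-1/36288) / 10^2 = (1/36288)/100 = 1/3628800
Hence L_10(x) = x^10/3628800 - x^9/36288 + x^8/896 - x^7/42 + 7 x^6/24 - 21 x^5/10 + 35 x^4/4 - 20 x^3 + 45 x^2/2 - 10 x + 1.

L_10(x); series = x^10/3628800 - x^9/36288 + x^8/896 - x^7/42 + 7 x^6/24 - 21 x^5/10 + 35 x^4/4 - 20 x^3 + 45 x^2/2 - 10 x + 1


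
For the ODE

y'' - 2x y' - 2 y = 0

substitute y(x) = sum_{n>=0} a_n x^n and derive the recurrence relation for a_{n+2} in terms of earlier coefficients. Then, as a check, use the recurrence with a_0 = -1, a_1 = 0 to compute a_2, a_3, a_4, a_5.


Substitute y = sum_n a_n x^n.
y''(x) has coefficient (n+2)(n+1) a_{n+2} at x^n;
-2 x y'(x) has coefficient -2 n a_n at x^n (shift);
-2 y(x) has coefficient -2 a_n at x^n.
Matching x^n: (n+2)(n+1) a_{n+2} + (-2n - 2) a_n = 0.
Thus a_{n+2} = (2n + 2) / ((n+1)(n+2)) * a_n.

Check with a_0 = -1, a_1 = 0 (apply the recurrence for n = 0, 1, 2, 3): a_0 = -1, a_1 = 0, a_2 = -1, a_3 = 0, a_4 = -1/2, a_5 = 0.

a_(n+2) = (2n + 2) / ((n+1)(n+2)) * a_n; check: a_0 = -1, a_1 = 0, a_2 = -1, a_3 = 0, a_4 = -1/2, a_5 = 0


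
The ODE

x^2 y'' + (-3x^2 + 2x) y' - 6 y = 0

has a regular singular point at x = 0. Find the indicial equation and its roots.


Divide by x^2 to reach normal form y'' + P_1(x) y' + P_2(x) y = 0 with P_1(x) = -3 + 2/x and P_2(x) = -6/x^2.
x = 0 is a singular point because the y'-coefficient -3 + 2/x has a pole at x = 0 and the y-coefficient -6/x^2 has a pole at x = 0.
It is a regular singular point because x P_1(x) = p(x) = 2 - 3x and x^2 P_2(x) = q(x) = -6 are polynomials, hence analytic at x = 0.
p(0) = 2,  q(0) = -6.
Indicial equation: r(r-1) + p(0) r + q(0) = 0, i.e. r^2 + (p(0) - 1) r + q(0) = 0, i.e. r^2 + 1 r - 6 = 0.
Discriminant: (1)^2 - 4(-6) = 25, so r = (-1 ± 5)/2.
Solving: r_1 = 2, r_2 = -3.

indicial: r^2 + 1 r - 6 = 0; roots r_1 = 2, r_2 = -3


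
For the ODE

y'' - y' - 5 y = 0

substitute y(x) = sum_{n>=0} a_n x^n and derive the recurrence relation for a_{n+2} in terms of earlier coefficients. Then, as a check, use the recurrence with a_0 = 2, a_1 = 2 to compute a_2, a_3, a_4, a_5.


Substitute y = sum_n a_n x^n.
y''(x) has coefficient (n+2)(n+1) a_{n+2} at x^n;
-y'(x) has coefficient -(n+1) a_{n+1} at x^n;
-5 y(x) has coefficient -5 a_n at x^n.
Matching x^n: (n+2)(n+1) a_{n+2} - (n+1) a_{n+1} - 5 a_n = 0.
Thus a_{n+2} = [(n+1) a_{n+1} + 5 a_n] / ((n+1)(n+2)).

Check with a_0 = 2, a_1 = 2 (apply the recurrence for n = 0, 1, 2, 3): a_0 = 2, a_1 = 2, a_2 = 6, a_3 = 11/3, a_4 = 41/12, a_5 = 8/5.

a_(n+2) = [(n+1) a_(n+1) + 5 a_n] / ((n+1)(n+2)); check: a_0 = 2, a_1 = 2, a_2 = 6, a_3 = 11/3, a_4 = 41/12, a_5 = 8/5


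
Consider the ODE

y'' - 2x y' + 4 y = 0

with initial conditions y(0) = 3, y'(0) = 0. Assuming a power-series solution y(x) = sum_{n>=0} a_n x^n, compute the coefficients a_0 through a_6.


Ansatz: y(x) = sum_{n>=0} a_n x^n, so y'(x) = sum_{n>=1} n a_n x^(n-1) and y''(x) = sum_{n>=2} n(n-1) a_n x^(n-2).
Substitute into P(x) y'' + Q(x) y' + R(x) y = 0 with P(x) = 1, Q(x) = -2x, R(x) = 4, and match powers of x.
Initial conditions: a_0 = 3, a_1 = 0.
Setting the coefficient of each power of x to zero and solving order by order (substituting the coefficients already found):
  x^0: 2 a_2 + 4 a_0 = 0  ->  2 a_2 = -4 a_0 = -12  ->  a_2 = -6
  x^1: 6 a_3 + 2 a_1 = 0  ->  6 a_3 = -2 a_1 = 0  ->  a_3 = 0
  x^2: 12 a_4 = 0  ->  a_4 = 0
  x^3: 20 a_5 - 2 a_3 = 0  ->  20 a_5 = 2 a_3 = 0  ->  a_5 = 0
  x^4: 30 a_6 - 4 a_4 = 0  ->  30 a_6 = 4 a_4 = 0  ->  a_6 = 0
Truncated series: y(x) = 3 - 6 x^2 + O(x^7).

a_0 = 3; a_1 = 0; a_2 = -6; a_3 = 0; a_4 = 0; a_5 = 0; a_6 = 0


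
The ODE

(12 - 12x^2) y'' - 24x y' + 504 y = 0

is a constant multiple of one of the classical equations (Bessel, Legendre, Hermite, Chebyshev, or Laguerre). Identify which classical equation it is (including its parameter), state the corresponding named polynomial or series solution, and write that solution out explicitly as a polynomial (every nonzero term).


All three coefficients share the factor 12; dividing through by 12 gives  (1 - x^2) y'' - 2x y' + 42 y = 0.
This matches the Legendre equation (1 - x^2) y'' - 2x y' + n(n+1) y = 0 (note the -2x y' term) with n(n+1) = 42, so n = 6; the polynomial solution is P_6(x).
With y = sum_k a_k x^k, matching x^k gives (k+2)(k+1) a_{k+2} = [k(k+1) - n(n+1)] a_k = (k - 6)(k + 7) a_k. The right side vanishes at k = 6, so the series with the parity of 6 terminates at degree 6.
Standard normalization (P_n(1) = 1): leading coefficient (2n)!/(2^n (n!)^2) = 479001600/(64*518400) = 231/16, so a_6 = 231/16. Work downward with a_k = (k+1)(k+2) a_{k+2} / ((k - 6)(k + 7)):
  a_4 = (5)(6)(231/16) / ((4 - 6)(4 + 7)) = (3465/8)/(-22) = -315/16
  a_2 = (3)(4)(-315/16) / ((2 - 6)(2 + 7)) = (-945/4)/(-36) = 105/16
  a_0 = (1)(2)(105/16) / ((0 - 6)(0 + 7)) = (105/8)/(-42) = -5/16
Hence P_6(x) = 231 x^6/16 - 315 x^4/16 + 105 x^2/16 - 5/16.

P_6(x); series = 231 x^6/16 - 315 x^4/16 + 105 x^2/16 - 5/16


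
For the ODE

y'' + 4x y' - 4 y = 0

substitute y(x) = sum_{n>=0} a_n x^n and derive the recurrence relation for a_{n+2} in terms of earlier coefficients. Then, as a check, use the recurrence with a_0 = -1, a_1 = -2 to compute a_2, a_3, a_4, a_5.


Substitute y = sum_n a_n x^n.
y''(x) has coefficient (n+2)(n+1) a_{n+2} at x^n;
4 x y'(x) has coefficient 4 n a_n at x^n (shift);
-4 y(x) has coefficient -4 a_n at x^n.
Matching x^n: (n+2)(n+1) a_{n+2} + (4n - 4) a_n = 0.
Thus a_{n+2} = (-4n + 4) / ((n+1)(n+2)) * a_n.

Check with a_0 = -1, a_1 = -2 (apply the recurrence for n = 0, 1, 2, 3): a_0 = -1, a_1 = -2, a_2 = -2, a_3 = 0, a_4 = 2/3, a_5 = 0.

a_(n+2) = (-4n + 4) / ((n+1)(n+2)) * a_n; check: a_0 = -1, a_1 = -2, a_2 = -2, a_3 = 0, a_4 = 2/3, a_5 = 0


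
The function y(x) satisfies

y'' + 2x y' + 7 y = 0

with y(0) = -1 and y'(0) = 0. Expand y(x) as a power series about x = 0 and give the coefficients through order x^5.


Ansatz: y(x) = sum_{n>=0} a_n x^n, so y'(x) = sum_{n>=1} n a_n x^(n-1) and y''(x) = sum_{n>=2} n(n-1) a_n x^(n-2).
Substitute into P(x) y'' + Q(x) y' + R(x) y = 0 with P(x) = 1, Q(x) = 2x, R(x) = 7, and match powers of x.
Initial conditions: a_0 = -1, a_1 = 0.
Setting the coefficient of each power of x to zero and solving order by order (substituting the coefficients already found):
  x^0: 2 a_2 + 7 a_0 = 0  ->  2 a_2 = -7 a_0 = 7  ->  a_2 = 7/2
  x^1: 6 a_3 + 9 a_1 = 0  ->  6 a_3 = -9 a_1 = 0  ->  a_3 = 0
  x^2: 12 a_4 + 11 a_2 = 0  ->  12 a_4 = -11 a_2 = -77/2  ->  a_4 = -77/24
  x^3: 20 a_5 + 13 a_3 = 0  ->  20 a_5 = -13 a_3 = 0  ->  a_5 = 0
Truncated series: y(x) = -1 + (7/2) x^2 - (77/24) x^4 + O(x^6).

a_0 = -1; a_1 = 0; a_2 = 7/2; a_3 = 0; a_4 = -77/24; a_5 = 0


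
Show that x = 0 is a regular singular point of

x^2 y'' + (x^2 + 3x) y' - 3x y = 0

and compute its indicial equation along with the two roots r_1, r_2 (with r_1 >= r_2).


Divide by x^2 to reach normal form y'' + P_1(x) y' + P_2(x) y = 0 with P_1(x) = 1 + 3/x and P_2(x) = -3/x.
x = 0 is a singular point because the y'-coefficient 1 + 3/x has a pole at x = 0 and the y-coefficient -3/x has a pole at x = 0.
It is a regular singular point because x P_1(x) = p(x) = x + 3 and x^2 P_2(x) = q(x) = -3x are polynomials, hence analytic at x = 0.
p(0) = 3,  q(0) = 0.
Indicial equation: r(r-1) + p(0) r + q(0) = 0, i.e. r^2 + (p(0) - 1) r + q(0) = 0, i.e. r^2 + 2 r = 0.
Discriminant: (2)^2 - 4(0) = 4, so r = (-2 ± 2)/2.
Solving: r_1 = 0, r_2 = -2.

indicial: r^2 + 2 r = 0; roots r_1 = 0, r_2 = -2


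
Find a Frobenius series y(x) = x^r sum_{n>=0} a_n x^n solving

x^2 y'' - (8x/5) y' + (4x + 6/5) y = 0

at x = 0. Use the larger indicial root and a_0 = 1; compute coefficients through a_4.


Write in Frobenius form y'' + (p(x)/x) y' + (q(x)/x^2) y = 0:
  p(x) = -8/5,  q(x) = 4x + 6/5.
Indicial equation: r(r-1) + (-8/5) r + (6/5) = 0 -> roots r_1 = 2, r_2 = 3/5.
Take r = r_1 = 2. Let y(x) = x^r sum_{n>=0} a_n x^n with a_0 = 1.
Substitute y = x^r sum a_n x^n and match x^{r+n}. The recurrence is
  D(n) a_n + 4 a_{n-1} = 0,  where D(n) = (r+n)(r+n-1) + (-8/5)(r+n) + (6/5).
  a_n = -4 / D(n) * a_{n-1}.
Since the indicial polynomial factors as (r - r_1)(r - r_2), D(n) = (r_1 + n - r_1)(r_1 + n - r_2) = n(n + 7/5).
Evaluating step by step (a_0 = 1):
  n = 1: D(1) = 1(1 + 7/5) = 12/5; numerator = -4(1) = -4; a_1 = (-4)/(12/5) = -5/3
  n = 2: D(2) = 2(2 + 7/5) = 34/5; numerator = -4(-5/3) = 20/3; a_2 = (20/3)/(34/5) = 50/51
  n = 3: D(3) = 3(3 + 7/5) = 66/5; numerator = -4(50/51) = -200/51; a_3 = (-200/51)/(66/5) = -500/1683
  n = 4: D(4) = 4(4 + 7/5) = 108/5; numerator = -4(-500/1683) = 2000/1683; a_4 = (2000/1683)/(108/5) = 2500/45441

r = 2; a_0 = 1; a_1 = -5/3; a_2 = 50/51; a_3 = -500/1683; a_4 = 2500/45441


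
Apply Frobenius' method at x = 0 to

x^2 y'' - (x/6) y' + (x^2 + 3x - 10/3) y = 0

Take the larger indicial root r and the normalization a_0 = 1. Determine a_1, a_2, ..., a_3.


Write in Frobenius form y'' + (p(x)/x) y' + (q(x)/x^2) y = 0:
  p(x) = -1/6,  q(x) = x^2 + 3x - 10/3.
Indicial equation: r(r-1) + (-1/6) r + (-10/3) = 0 -> roots r_1 = 5/2, r_2 = -4/3.
Take r = r_1 = 5/2. Let y(x) = x^r sum_{n>=0} a_n x^n with a_0 = 1.
Substitute y = x^r sum a_n x^n and match x^{r+n}. The recurrence is
  D(n) a_n + 3 a_{n-1} + 1 a_{n-2} = 0,  where D(n) = (r+n)(r+n-1) + (-1/6)(r+n) + (-10/3).
  a_n = [-3 a_{n-1} - 1 a_{n-2}] / D(n).
Since the indicial polynomial factors as (r - r_1)(r - r_2), D(n) = (r_1 + n - r_1)(r_1 + n - r_2) = n(n + 23/6).
Evaluating step by step (a_0 = 1):
  n = 1: D(1) = 1(1 + 23/6) = 29/6; numerator = -3(1) = -3; a_1 = (-3)/(29/6) = -18/29
  n = 2: D(2) = 2(2 + 23/6) = 35/3; numerator = -3(-18/29) - 1(1) = 25/29; a_2 = (25/29)/(35/3) = 15/203
  n = 3: D(3) = 3(3 + 23/6) = 41/2; numerator = -3(15/203) - 1(-18/29) = 81/203; a_3 = (81/203)/(41/2) = 162/8323

r = 5/2; a_0 = 1; a_1 = -18/29; a_2 = 15/203; a_3 = 162/8323


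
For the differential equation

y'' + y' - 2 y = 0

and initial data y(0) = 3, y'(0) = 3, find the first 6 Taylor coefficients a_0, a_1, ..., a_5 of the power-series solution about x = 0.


Ansatz: y(x) = sum_{n>=0} a_n x^n, so y'(x) = sum_{n>=1} n a_n x^(n-1) and y''(x) = sum_{n>=2} n(n-1) a_n x^(n-2).
Substitute into P(x) y'' + Q(x) y' + R(x) y = 0 with P(x) = 1, Q(x) = 1, R(x) = -2, and match powers of x.
Initial conditions: a_0 = 3, a_1 = 3.
Setting the coefficient of each power of x to zero and solving order by order (substituting the coefficients already found):
  x^0: 2 a_2 + a_1 - 2 a_0 = 0  ->  2 a_2 = -a_1 + 2 a_0 = 3  ->  a_2 = 3/2
  x^1: 6 a_3 + 2 a_2 - 2 a_1 = 0  ->  6 a_3 = -2 a_2 + 2 a_1 = 3  ->  a_3 = 1/2
  x^2: 12 a_4 + 3 a_3 - 2 a_2 = 0  ->  12 a_4 = -3 a_3 + 2 a_2 = 3/2  ->  a_4 = 1/8
  x^3: 20 a_5 + 4 a_4 - 2 a_3 = 0  ->  20 a_5 = -4 a_4 + 2 a_3 = 1/2  ->  a_5 = 1/40
Truncated series: y(x) = 3 + 3 x + (3/2) x^2 + (1/2) x^3 + (1/8) x^4 + (1/40) x^5 + O(x^6).

a_0 = 3; a_1 = 3; a_2 = 3/2; a_3 = 1/2; a_4 = 1/8; a_5 = 1/40


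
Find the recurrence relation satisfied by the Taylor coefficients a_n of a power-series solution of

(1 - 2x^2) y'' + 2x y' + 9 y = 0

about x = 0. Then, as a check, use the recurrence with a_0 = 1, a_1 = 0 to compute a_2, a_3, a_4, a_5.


Substitute y = sum_n a_n x^n.
(1 - 2 x^2) y'' contributes (n+2)(n+1) a_{n+2} - 2 n(n-1) a_n at x^n.
2 x y'(x) contributes 2 n a_n at x^n.
9 y(x) contributes 9 a_n at x^n.
Matching x^n: (n+2)(n+1) a_{n+2} + (-2 n(n-1) + 2 n + 9) a_n = 0.
Thus a_{n+2} = (2 n(n-1) - 2 n - 9) / ((n+1)(n+2)) * a_n.

Check with a_0 = 1, a_1 = 0 (apply the recurrence for n = 0, 1, 2, 3): a_0 = 1, a_1 = 0, a_2 = -9/2, a_3 = 0, a_4 = 27/8, a_5 = 0.

a_(n+2) = (2 n(n-1) - 2 n - 9) / ((n+1)(n+2)) * a_n; check: a_0 = 1, a_1 = 0, a_2 = -9/2, a_3 = 0, a_4 = 27/8, a_5 = 0


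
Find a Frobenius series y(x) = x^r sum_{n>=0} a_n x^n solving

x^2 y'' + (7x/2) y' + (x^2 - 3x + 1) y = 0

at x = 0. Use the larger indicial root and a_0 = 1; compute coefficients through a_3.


Write in Frobenius form y'' + (p(x)/x) y' + (q(x)/x^2) y = 0:
  p(x) = 7/2,  q(x) = x^2 - 3x + 1.
Indicial equation: r(r-1) + (7/2) r + (1) = 0 -> roots r_1 = -1/2, r_2 = -2.
Take r = r_1 = -1/2. Let y(x) = x^r sum_{n>=0} a_n x^n with a_0 = 1.
Substitute y = x^r sum a_n x^n and match x^{r+n}. The recurrence is
  D(n) a_n - 3 a_{n-1} + 1 a_{n-2} = 0,  where D(n) = (r+n)(r+n-1) + (7/2)(r+n) + (1).
  a_n = [3 a_{n-1} - 1 a_{n-2}] / D(n).
Since the indicial polynomial factors as (r - r_1)(r - r_2), D(n) = (r_1 + n - r_1)(r_1 + n - r_2) = n(n + 3/2).
Evaluating step by step (a_0 = 1):
  n = 1: D(1) = 1(1 + 3/2) = 5/2; numerator = 3(1) = 3; a_1 = (3)/(5/2) = 6/5
  n = 2: D(2) = 2(2 + 3/2) = 7; numerator = 3(6/5) - 1(1) = 13/5; a_2 = (13/5)/(7) = 13/35
  n = 3: D(3) = 3(3 + 3/2) = 27/2; numerator = 3(13/35) - 1(6/5) = -3/35; a_3 = (-3/35)/(27/2) = -2/315

r = -1/2; a_0 = 1; a_1 = 6/5; a_2 = 13/35; a_3 = -2/315


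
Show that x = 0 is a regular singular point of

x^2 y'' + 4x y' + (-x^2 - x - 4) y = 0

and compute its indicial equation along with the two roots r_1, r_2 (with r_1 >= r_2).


Divide by x^2 to reach normal form y'' + P_1(x) y' + P_2(x) y = 0 with P_1(x) = 4/x and P_2(x) = -1 - 1/x - 4/x^2.
x = 0 is a singular point because the y'-coefficient 4/x has a pole at x = 0 and the y-coefficient -1 - 1/x - 4/x^2 has a pole at x = 0.
It is a regular singular point because x P_1(x) = p(x) = 4 and x^2 P_2(x) = q(x) = -x^2 - x - 4 are polynomials, hence analytic at x = 0.
p(0) = 4,  q(0) = -4.
Indicial equation: r(r-1) + p(0) r + q(0) = 0, i.e. r^2 + (p(0) - 1) r + q(0) = 0, i.e. r^2 + 3 r - 4 = 0.
Discriminant: (3)^2 - 4(-4) = 25, so r = (-3 ± 5)/2.
Solving: r_1 = 1, r_2 = -4.

indicial: r^2 + 3 r - 4 = 0; roots r_1 = 1, r_2 = -4


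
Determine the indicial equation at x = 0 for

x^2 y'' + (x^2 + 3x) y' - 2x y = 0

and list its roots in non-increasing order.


Divide by x^2 to reach normal form y'' + P_1(x) y' + P_2(x) y = 0 with P_1(x) = 1 + 3/x and P_2(x) = -2/x.
x = 0 is a singular point because the y'-coefficient 1 + 3/x has a pole at x = 0 and the y-coefficient -2/x has a pole at x = 0.
It is a regular singular point because x P_1(x) = p(x) = x + 3 and x^2 P_2(x) = q(x) = -2x are polynomials, hence analytic at x = 0.
p(0) = 3,  q(0) = 0.
Indicial equation: r(r-1) + p(0) r + q(0) = 0, i.e. r^2 + (p(0) - 1) r + q(0) = 0, i.e. r^2 + 2 r = 0.
Discriminant: (2)^2 - 4(0) = 4, so r = (-2 ± 2)/2.
Solving: r_1 = 0, r_2 = -2.

indicial: r^2 + 2 r = 0; roots r_1 = 0, r_2 = -2


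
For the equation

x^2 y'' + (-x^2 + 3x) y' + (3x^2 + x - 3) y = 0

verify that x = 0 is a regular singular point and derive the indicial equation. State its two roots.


Divide by x^2 to reach normal form y'' + P_1(x) y' + P_2(x) y = 0 with P_1(x) = -1 + 3/x and P_2(x) = 3 + 1/x - 3/x^2.
x = 0 is a singular point because the y'-coefficient -1 + 3/x has a pole at x = 0 and the y-coefficient 3 + 1/x - 3/x^2 has a pole at x = 0.
It is a regular singular point because x P_1(x) = p(x) = 3 - x and x^2 P_2(x) = q(x) = 3x^2 + x - 3 are polynomials, hence analytic at x = 0.
p(0) = 3,  q(0) = -3.
Indicial equation: r(r-1) + p(0) r + q(0) = 0, i.e. r^2 + (p(0) - 1) r + q(0) = 0, i.e. r^2 + 2 r - 3 = 0.
Discriminant: (2)^2 - 4(-3) = 16, so r = (-2 ± 4)/2.
Solving: r_1 = 1, r_2 = -3.

indicial: r^2 + 2 r - 3 = 0; roots r_1 = 1, r_2 = -3


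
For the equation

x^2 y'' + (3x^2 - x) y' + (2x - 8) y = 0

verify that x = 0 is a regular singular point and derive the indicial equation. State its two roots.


Divide by x^2 to reach normal form y'' + P_1(x) y' + P_2(x) y = 0 with P_1(x) = 3 - 1/x and P_2(x) = 2/x - 8/x^2.
x = 0 is a singular point because the y'-coefficient 3 - 1/x has a pole at x = 0 and the y-coefficient 2/x - 8/x^2 has a pole at x = 0.
It is a regular singular point because x P_1(x) = p(x) = 3x - 1 and x^2 P_2(x) = q(x) = 2x - 8 are polynomials, hence analytic at x = 0.
p(0) = -1,  q(0) = -8.
Indicial equation: r(r-1) + p(0) r + q(0) = 0, i.e. r^2 + (p(0) - 1) r + q(0) = 0, i.e. r^2 - 2 r - 8 = 0.
Discriminant: (-2)^2 - 4(-8) = 36, so r = (2 ± 6)/2.
Solving: r_1 = 4, r_2 = -2.

indicial: r^2 - 2 r - 8 = 0; roots r_1 = 4, r_2 = -2


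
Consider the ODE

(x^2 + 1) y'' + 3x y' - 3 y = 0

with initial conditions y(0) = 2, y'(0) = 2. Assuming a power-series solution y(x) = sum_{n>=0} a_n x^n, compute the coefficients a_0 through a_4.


Ansatz: y(x) = sum_{n>=0} a_n x^n, so y'(x) = sum_{n>=1} n a_n x^(n-1) and y''(x) = sum_{n>=2} n(n-1) a_n x^(n-2).
Substitute into P(x) y'' + Q(x) y' + R(x) y = 0 with P(x) = x^2 + 1, Q(x) = 3x, R(x) = -3, and match powers of x.
Initial conditions: a_0 = 2, a_1 = 2.
Setting the coefficient of each power of x to zero and solving order by order (substituting the coefficients already found):
  x^0: 2 a_2 - 3 a_0 = 0  ->  2 a_2 = 3 a_0 = 6  ->  a_2 = 3
  x^1: 6 a_3 = 0  ->  a_3 = 0
  x^2: 12 a_4 + 5 a_2 = 0  ->  12 a_4 = -5 a_2 = -15  ->  a_4 = -5/4
Truncated series: y(x) = 2 + 2 x + 3 x^2 - (5/4) x^4 + O(x^5).

a_0 = 2; a_1 = 2; a_2 = 3; a_3 = 0; a_4 = -5/4


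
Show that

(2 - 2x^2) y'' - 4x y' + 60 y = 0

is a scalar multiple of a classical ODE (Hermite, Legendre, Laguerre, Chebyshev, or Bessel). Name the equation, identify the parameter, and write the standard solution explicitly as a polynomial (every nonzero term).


All three coefficients share the factor 2; dividing through by 2 gives  (1 - x^2) y'' - 2x y' + 30 y = 0.
This matches the Legendre equation (1 - x^2) y'' - 2x y' + n(n+1) y = 0 (note the -2x y' term) with n(n+1) = 30, so n = 5; the polynomial solution is P_5(x).
With y = sum_k a_k x^k, matching x^k gives (k+2)(k+1) a_{k+2} = [k(k+1) - n(n+1)] a_k = (k - 5)(k + 6) a_k. The right side vanishes at k = 5, so the series with the parity of 5 terminates at degree 5.
Standard normalization (P_n(1) = 1): leading coefficient (2n)!/(2^n (n!)^2) = 3628800/(32*14400) = 63/8, so a_5 = 63/8. Work downward with a_k = (k+1)(k+2) a_{k+2} / ((k - 5)(k + 6)):
  a_3 = (4)(5)(63/8) / ((3 - 5)(3 + 6)) = (315/2)/(-18) = -35/4
  a_1 = (2)(3)(-35/4) / ((1 - 5)(1 + 6)) = (-105/2)/(-28) = 15/8
Hence P_5(x) = 63 x^5/8 - 35 x^3/4 + 15 x/8.

P_5(x); series = 63 x^5/8 - 35 x^3/4 + 15 x/8


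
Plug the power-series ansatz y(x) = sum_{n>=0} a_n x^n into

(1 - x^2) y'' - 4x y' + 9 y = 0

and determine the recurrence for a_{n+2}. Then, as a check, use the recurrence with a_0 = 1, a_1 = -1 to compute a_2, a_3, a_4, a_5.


Substitute y = sum_n a_n x^n.
(1 - 1 x^2) y'' contributes (n+2)(n+1) a_{n+2} - n(n-1) a_n at x^n.
-4 x y'(x) contributes -4 n a_n at x^n.
9 y(x) contributes 9 a_n at x^n.
Matching x^n: (n+2)(n+1) a_{n+2} + (-n(n-1) - 4 n + 9) a_n = 0.
Thus a_{n+2} = (n(n-1) + 4 n - 9) / ((n+1)(n+2)) * a_n.

Check with a_0 = 1, a_1 = -1 (apply the recurrence for n = 0, 1, 2, 3): a_0 = 1, a_1 = -1, a_2 = -9/2, a_3 = 5/6, a_4 = -3/8, a_5 = 3/8.

a_(n+2) = (n(n-1) + 4 n - 9) / ((n+1)(n+2)) * a_n; check: a_0 = 1, a_1 = -1, a_2 = -9/2, a_3 = 5/6, a_4 = -3/8, a_5 = 3/8


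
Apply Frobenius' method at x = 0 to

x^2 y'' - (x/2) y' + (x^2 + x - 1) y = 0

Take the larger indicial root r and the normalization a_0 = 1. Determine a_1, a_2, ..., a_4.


Write in Frobenius form y'' + (p(x)/x) y' + (q(x)/x^2) y = 0:
  p(x) = -1/2,  q(x) = x^2 + x - 1.
Indicial equation: r(r-1) + (-1/2) r + (-1) = 0 -> roots r_1 = 2, r_2 = -1/2.
Take r = r_1 = 2. Let y(x) = x^r sum_{n>=0} a_n x^n with a_0 = 1.
Substitute y = x^r sum a_n x^n and match x^{r+n}. The recurrence is
  D(n) a_n + 1 a_{n-1} + 1 a_{n-2} = 0,  where D(n) = (r+n)(r+n-1) + (-1/2)(r+n) + (-1).
  a_n = [-1 a_{n-1} - 1 a_{n-2}] / D(n).
Since the indicial polynomial factors as (r - r_1)(r - r_2), D(n) = (r_1 + n - r_1)(r_1 + n - r_2) = n(n + 5/2).
Evaluating step by step (a_0 = 1):
  n = 1: D(1) = 1(1 + 5/2) = 7/2; numerator = -1(1) = -1; a_1 = (-1)/(7/2) = -2/7
  n = 2: D(2) = 2(2 + 5/2) = 9; numerator = -1(-2/7) - 1(1) = -5/7; a_2 = (-5/7)/(9) = -5/63
  n = 3: D(3) = 3(3 + 5/2) = 33/2; numerator = -1(-5/63) - 1(-2/7) = 23/63; a_3 = (23/63)/(33/2) = 46/2079
  n = 4: D(4) = 4(4 + 5/2) = 26; numerator = -1(46/2079) - 1(-5/63) = 17/297; a_4 = (17/297)/(26) = 17/7722

r = 2; a_0 = 1; a_1 = -2/7; a_2 = -5/63; a_3 = 46/2079; a_4 = 17/7722


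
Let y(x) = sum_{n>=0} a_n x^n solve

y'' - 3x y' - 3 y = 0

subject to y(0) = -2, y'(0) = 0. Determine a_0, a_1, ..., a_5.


Ansatz: y(x) = sum_{n>=0} a_n x^n, so y'(x) = sum_{n>=1} n a_n x^(n-1) and y''(x) = sum_{n>=2} n(n-1) a_n x^(n-2).
Substitute into P(x) y'' + Q(x) y' + R(x) y = 0 with P(x) = 1, Q(x) = -3x, R(x) = -3, and match powers of x.
Initial conditions: a_0 = -2, a_1 = 0.
Setting the coefficient of each power of x to zero and solving order by order (substituting the coefficients already found):
  x^0: 2 a_2 - 3 a_0 = 0  ->  2 a_2 = 3 a_0 = -6  ->  a_2 = -3
  x^1: 6 a_3 - 6 a_1 = 0  ->  6 a_3 = 6 a_1 = 0  ->  a_3 = 0
  x^2: 12 a_4 - 9 a_2 = 0  ->  12 a_4 = 9 a_2 = -27  ->  a_4 = -9/4
  x^3: 20 a_5 - 12 a_3 = 0  ->  20 a_5 = 12 a_3 = 0  ->  a_5 = 0
Truncated series: y(x) = -2 - 3 x^2 - (9/4) x^4 + O(x^6).

a_0 = -2; a_1 = 0; a_2 = -3; a_3 = 0; a_4 = -9/4; a_5 = 0


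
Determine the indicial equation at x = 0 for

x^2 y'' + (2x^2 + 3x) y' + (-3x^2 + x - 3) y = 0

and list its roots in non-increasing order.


Divide by x^2 to reach normal form y'' + P_1(x) y' + P_2(x) y = 0 with P_1(x) = 2 + 3/x and P_2(x) = -3 + 1/x - 3/x^2.
x = 0 is a singular point because the y'-coefficient 2 + 3/x has a pole at x = 0 and the y-coefficient -3 + 1/x - 3/x^2 has a pole at x = 0.
It is a regular singular point because x P_1(x) = p(x) = 2x + 3 and x^2 P_2(x) = q(x) = -3x^2 + x - 3 are polynomials, hence analytic at x = 0.
p(0) = 3,  q(0) = -3.
Indicial equation: r(r-1) + p(0) r + q(0) = 0, i.e. r^2 + (p(0) - 1) r + q(0) = 0, i.e. r^2 + 2 r - 3 = 0.
Discriminant: (2)^2 - 4(-3) = 16, so r = (-2 ± 4)/2.
Solving: r_1 = 1, r_2 = -3.

indicial: r^2 + 2 r - 3 = 0; roots r_1 = 1, r_2 = -3


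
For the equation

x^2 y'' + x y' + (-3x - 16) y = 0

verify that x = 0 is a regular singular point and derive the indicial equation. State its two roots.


Divide by x^2 to reach normal form y'' + P_1(x) y' + P_2(x) y = 0 with P_1(x) = 1/x and P_2(x) = -3/x - 16/x^2.
x = 0 is a singular point because the y'-coefficient 1/x has a pole at x = 0 and the y-coefficient -3/x - 16/x^2 has a pole at x = 0.
It is a regular singular point because x P_1(x) = p(x) = 1 and x^2 P_2(x) = q(x) = -3x - 16 are polynomials, hence analytic at x = 0.
p(0) = 1,  q(0) = -16.
Indicial equation: r(r-1) + p(0) r + q(0) = 0, i.e. r^2 + (p(0) - 1) r + q(0) = 0, i.e. r^2 - 16 = 0.
Discriminant: (0)^2 - 4(-16) = 64, so r = (0 ± 8)/2.
Solving: r_1 = 4, r_2 = -4.

indicial: r^2 - 16 = 0; roots r_1 = 4, r_2 = -4
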